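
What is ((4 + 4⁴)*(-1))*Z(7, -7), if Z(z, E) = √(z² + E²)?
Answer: -1820*√2 ≈ -2573.9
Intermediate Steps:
Z(z, E) = √(E² + z²)
((4 + 4⁴)*(-1))*Z(7, -7) = ((4 + 4⁴)*(-1))*√((-7)² + 7²) = ((4 + 256)*(-1))*√(49 + 49) = (260*(-1))*√98 = -1820*√2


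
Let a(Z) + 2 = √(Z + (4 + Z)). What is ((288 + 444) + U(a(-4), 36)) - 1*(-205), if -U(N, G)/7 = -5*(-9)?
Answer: 622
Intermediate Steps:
a(Z) = -2 + √(4 + 2*Z) (a(Z) = -2 + √(Z + (4 + Z)) = -2 + √(4 + 2*Z))
U(N, G) = -315 (U(N, G) = -(-35)*(-9) = -7*45 = -315)
((288 + 444) + U(a(-4), 36)) - 1*(-205) = ((288 + 444) - 315) - 1*(-205) = (732 - 315) + 205 = 417 + 205 = 622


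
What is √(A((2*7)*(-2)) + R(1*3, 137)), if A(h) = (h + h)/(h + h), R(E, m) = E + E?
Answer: √7 ≈ 2.6458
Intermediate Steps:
R(E, m) = 2*E
A(h) = 1 (A(h) = (2*h)/((2*h)) = (2*h)*(1/(2*h)) = 1)
√(A((2*7)*(-2)) + R(1*3, 137)) = √(1 + 2*(1*3)) = √(1 + 2*3) = √(1 + 6) = √7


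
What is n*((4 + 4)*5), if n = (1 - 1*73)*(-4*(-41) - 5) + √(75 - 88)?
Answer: -457920 + 40*I*√13 ≈ -4.5792e+5 + 144.22*I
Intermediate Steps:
n = -11448 + I*√13 (n = (1 - 73)*(164 - 5) + √(-13) = -72*159 + I*√13 = -11448 + I*√13 ≈ -11448.0 + 3.6056*I)
n*((4 + 4)*5) = (-11448 + I*√13)*((4 + 4)*5) = (-11448 + I*√13)*(8*5) = (-11448 + I*√13)*40 = -457920 + 40*I*√13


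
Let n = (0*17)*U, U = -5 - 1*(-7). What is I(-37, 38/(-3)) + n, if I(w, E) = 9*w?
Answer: -333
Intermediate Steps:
U = 2 (U = -5 + 7 = 2)
n = 0 (n = (0*17)*2 = 0*2 = 0)
I(-37, 38/(-3)) + n = 9*(-37) + 0 = -333 + 0 = -333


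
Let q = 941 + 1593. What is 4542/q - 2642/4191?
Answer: 6170347/5309997 ≈ 1.1620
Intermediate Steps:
q = 2534
4542/q - 2642/4191 = 4542/2534 - 2642/4191 = 4542*(1/2534) - 2642*1/4191 = 2271/1267 - 2642/4191 = 6170347/5309997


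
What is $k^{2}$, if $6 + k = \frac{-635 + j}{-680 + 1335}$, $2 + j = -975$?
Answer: $\frac{30713764}{429025} \approx 71.59$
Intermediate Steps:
$j = -977$ ($j = -2 - 975 = -977$)
$k = - \frac{5542}{655}$ ($k = -6 + \frac{-635 - 977}{-680 + 1335} = -6 - \frac{1612}{655} = - \frac{5542}{655} \approx -8.4611$)
$k^{2} = \left(- \frac{5542}{655}\right)^{2} = \frac{30713764}{429025}$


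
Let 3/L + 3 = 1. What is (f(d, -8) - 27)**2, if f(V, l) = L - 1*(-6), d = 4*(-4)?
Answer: 2025/4 ≈ 506.25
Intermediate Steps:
L = -3/2 (L = 3/(-3 + 1) = 3/(-2) = 3*(-1/2) = -3/2 ≈ -1.5000)
d = -16
f(V, l) = 9/2 (f(V, l) = -3/2 - 1*(-6) = -3/2 + 6 = 9/2)
(f(d, -8) - 27)**2 = (9/2 - 27)**2 = (-45/2)**2 = 2025/4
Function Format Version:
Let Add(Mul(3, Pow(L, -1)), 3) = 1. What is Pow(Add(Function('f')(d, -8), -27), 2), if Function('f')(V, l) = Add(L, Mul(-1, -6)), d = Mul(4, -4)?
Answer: Rational(2025, 4) ≈ 506.25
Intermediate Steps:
L = Rational(-3, 2) (L = Mul(3, Pow(Add(-3, 1), -1)) = Mul(3, Pow(-2, -1)) = Mul(3, Rational(-1, 2)) = Rational(-3, 2) ≈ -1.5000)
d = -16
Function('f')(V, l) = Rational(9, 2) (Function('f')(V, l) = Add(Rational(-3, 2), Mul(-1, -6)) = Add(Rational(-3, 2), 6) = Rational(9, 2))
Pow(Add(Function('f')(d, -8), -27), 2) = Pow(Add(Rational(9, 2), -27), 2) = Pow(Rational(-45, 2), 2) = Rational(2025, 4)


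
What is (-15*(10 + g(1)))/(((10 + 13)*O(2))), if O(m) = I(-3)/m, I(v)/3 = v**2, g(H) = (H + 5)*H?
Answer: -160/207 ≈ -0.77295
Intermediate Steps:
g(H) = H*(5 + H) (g(H) = (5 + H)*H = H*(5 + H))
I(v) = 3*v**2
O(m) = 27/m (O(m) = (3*(-3)**2)/m = (3*9)/m = 27/m)
(-15*(10 + g(1)))/(((10 + 13)*O(2))) = (-15*(10 + 1*(5 + 1)))/(((10 + 13)*(27/2))) = (-15*(10 + 1*6))/((23*(27*(1/2)))) = (-15*(10 + 6))/((23*(27/2))) = (-15*16)/(621/2) = -240*2/621 = -160/207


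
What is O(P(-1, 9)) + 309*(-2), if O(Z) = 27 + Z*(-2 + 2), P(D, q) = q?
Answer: -591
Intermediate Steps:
O(Z) = 27 (O(Z) = 27 + Z*0 = 27 + 0 = 27)
O(P(-1, 9)) + 309*(-2) = 27 + 309*(-2) = 27 - 618 = -591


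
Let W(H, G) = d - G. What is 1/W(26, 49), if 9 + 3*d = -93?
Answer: -1/83 ≈ -0.012048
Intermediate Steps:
d = -34 (d = -3 + (⅓)*(-93) = -3 - 31 = -34)
W(H, G) = -34 - G
1/W(26, 49) = 1/(-34 - 1*49) = 1/(-34 - 49) = 1/(-83) = -1/83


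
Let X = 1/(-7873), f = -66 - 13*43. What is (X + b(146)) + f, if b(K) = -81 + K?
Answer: -4408881/7873 ≈ -560.00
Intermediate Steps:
f = -625 (f = -66 - 559 = -625)
X = -1/7873 ≈ -0.00012702
(X + b(146)) + f = (-1/7873 + (-81 + 146)) - 625 = (-1/7873 + 65) - 625 = 511744/7873 - 625 = -4408881/7873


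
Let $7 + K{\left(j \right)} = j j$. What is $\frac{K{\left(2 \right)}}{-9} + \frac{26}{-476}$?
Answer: $\frac{199}{714} \approx 0.27871$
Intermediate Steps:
$K{\left(j \right)} = -7 + j^{2}$ ($K{\left(j \right)} = -7 + j j = -7 + j^{2}$)
$\frac{K{\left(2 \right)}}{-9} + \frac{26}{-476} = \frac{-7 + 2^{2}}{-9} + \frac{26}{-476} = \left(-7 + 4\right) \left(- \frac{1}{9}\right) + 26 \left(- \frac{1}{476}\right) = \left(-3\right) \left(- \frac{1}{9}\right) - \frac{13}{238} = \frac{1}{3} - \frac{13}{238} = \frac{199}{714}$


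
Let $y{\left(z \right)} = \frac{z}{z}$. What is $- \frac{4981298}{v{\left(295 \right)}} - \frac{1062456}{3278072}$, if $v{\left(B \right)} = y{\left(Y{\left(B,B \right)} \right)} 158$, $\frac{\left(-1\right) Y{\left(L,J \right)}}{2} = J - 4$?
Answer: $- \frac{1020576335344}{32370961} \approx -31528.0$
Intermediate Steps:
$Y{\left(L,J \right)} = 8 - 2 J$ ($Y{\left(L,J \right)} = - 2 \left(J - 4\right) = - 2 \left(-4 + J\right) = 8 - 2 J$)
$y{\left(z \right)} = 1$
$v{\left(B \right)} = 158$ ($v{\left(B \right)} = 1 \cdot 158 = 158$)
$- \frac{4981298}{v{\left(295 \right)}} - \frac{1062456}{3278072} = - \frac{4981298}{158} - \frac{1062456}{3278072} = \left(-4981298\right) \frac{1}{158} - \frac{132807}{409759} = - \frac{2490649}{79} - \frac{132807}{409759} = - \frac{1020576335344}{32370961}$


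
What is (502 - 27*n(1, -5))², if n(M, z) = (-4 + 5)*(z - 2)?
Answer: 477481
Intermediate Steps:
n(M, z) = -2 + z (n(M, z) = 1*(-2 + z) = -2 + z)
(502 - 27*n(1, -5))² = (502 - 27*(-2 - 5))² = (502 - 27*(-7))² = (502 + 189)² = 691² = 477481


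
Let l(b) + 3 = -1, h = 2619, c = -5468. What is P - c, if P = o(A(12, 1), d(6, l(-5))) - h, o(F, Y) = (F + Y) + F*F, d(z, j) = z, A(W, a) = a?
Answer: 2857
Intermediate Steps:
l(b) = -4 (l(b) = -3 - 1 = -4)
o(F, Y) = F + Y + F² (o(F, Y) = (F + Y) + F² = F + Y + F²)
P = -2611 (P = (1 + 6 + 1²) - 1*2619 = (1 + 6 + 1) - 2619 = 8 - 2619 = -2611)
P - c = -2611 - 1*(-5468) = -2611 + 5468 = 2857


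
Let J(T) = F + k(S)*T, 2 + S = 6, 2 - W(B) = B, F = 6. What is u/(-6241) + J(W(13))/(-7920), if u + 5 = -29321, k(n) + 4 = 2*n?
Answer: 116249539/24714360 ≈ 4.7037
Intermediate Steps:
W(B) = 2 - B
S = 4 (S = -2 + 6 = 4)
k(n) = -4 + 2*n
u = -29326 (u = -5 - 29321 = -29326)
J(T) = 6 + 4*T (J(T) = 6 + (-4 + 2*4)*T = 6 + (-4 + 8)*T = 6 + 4*T)
u/(-6241) + J(W(13))/(-7920) = -29326/(-6241) + (6 + 4*(2 - 1*13))/(-7920) = -29326*(-1/6241) + (6 + 4*(2 - 13))*(-1/7920) = 29326/6241 + (6 + 4*(-11))*(-1/7920) = 29326/6241 + (6 - 44)*(-1/7920) = 29326/6241 - 38*(-1/7920) = 29326/6241 + 19/3960 = 116249539/24714360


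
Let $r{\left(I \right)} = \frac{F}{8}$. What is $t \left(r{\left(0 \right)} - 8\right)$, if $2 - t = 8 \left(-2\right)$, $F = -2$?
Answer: $- \frac{297}{2} \approx -148.5$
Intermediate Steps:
$r{\left(I \right)} = - \frac{1}{4}$ ($r{\left(I \right)} = - \frac{2}{8} = \left(-2\right) \frac{1}{8} = - \frac{1}{4}$)
$t = 18$ ($t = 2 - 8 \left(-2\right) = 2 - -16 = 2 + 16 = 18$)
$t \left(r{\left(0 \right)} - 8\right) = 18 \left(- \frac{1}{4} - 8\right) = 18 \left(- \frac{33}{4}\right) = - \frac{297}{2}$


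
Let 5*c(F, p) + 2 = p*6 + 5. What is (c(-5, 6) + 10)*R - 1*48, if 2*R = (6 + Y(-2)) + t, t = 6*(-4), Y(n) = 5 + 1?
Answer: -774/5 ≈ -154.80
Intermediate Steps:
Y(n) = 6
t = -24
c(F, p) = ⅗ + 6*p/5 (c(F, p) = -⅖ + (p*6 + 5)/5 = -⅖ + (6*p + 5)/5 = -⅖ + (5 + 6*p)/5 = -⅖ + (1 + 6*p/5) = ⅗ + 6*p/5)
R = -6 (R = ((6 + 6) - 24)/2 = (12 - 24)/2 = (½)*(-12) = -6)
(c(-5, 6) + 10)*R - 1*48 = ((⅗ + (6/5)*6) + 10)*(-6) - 1*48 = ((⅗ + 36/5) + 10)*(-6) - 48 = (39/5 + 10)*(-6) - 48 = (89/5)*(-6) - 48 = -534/5 - 48 = -774/5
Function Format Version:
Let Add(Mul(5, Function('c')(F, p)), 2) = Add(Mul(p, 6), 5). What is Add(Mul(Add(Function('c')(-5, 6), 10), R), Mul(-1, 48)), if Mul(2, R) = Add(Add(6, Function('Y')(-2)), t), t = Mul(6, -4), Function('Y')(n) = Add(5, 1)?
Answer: Rational(-774, 5) ≈ -154.80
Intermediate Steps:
Function('Y')(n) = 6
t = -24
Function('c')(F, p) = Add(Rational(3, 5), Mul(Rational(6, 5), p)) (Function('c')(F, p) = Add(Rational(-2, 5), Mul(Rational(1, 5), Add(Mul(p, 6), 5))) = Add(Rational(-2, 5), Mul(Rational(1, 5), Add(Mul(6, p), 5))) = Add(Rational(-2, 5), Mul(Rational(1, 5), Add(5, Mul(6, p)))) = Add(Rational(-2, 5), Add(1, Mul(Rational(6, 5), p))) = Add(Rational(3, 5), Mul(Rational(6, 5), p)))
R = -6 (R = Mul(Rational(1, 2), Add(Add(6, 6), -24)) = Mul(Rational(1, 2), Add(12, -24)) = Mul(Rational(1, 2), -12) = -6)
Add(Mul(Add(Function('c')(-5, 6), 10), R), Mul(-1, 48)) = Add(Mul(Add(Add(Rational(3, 5), Mul(Rational(6, 5), 6)), 10), -6), Mul(-1, 48)) = Add(Mul(Add(Add(Rational(3, 5), Rational(36, 5)), 10), -6), -48) = Add(Mul(Add(Rational(39, 5), 10), -6), -48) = Add(Mul(Rational(89, 5), -6), -48) = Add(Rational(-534, 5), -48) = Rational(-774, 5)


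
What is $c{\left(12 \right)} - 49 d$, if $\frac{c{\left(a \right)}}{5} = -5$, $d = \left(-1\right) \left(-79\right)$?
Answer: $-3896$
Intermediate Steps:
$d = 79$
$c{\left(a \right)} = -25$ ($c{\left(a \right)} = 5 \left(-5\right) = -25$)
$c{\left(12 \right)} - 49 d = -25 - 3871 = -3896$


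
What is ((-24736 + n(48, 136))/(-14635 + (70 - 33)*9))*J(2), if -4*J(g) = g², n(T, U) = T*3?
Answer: -12296/7151 ≈ -1.7195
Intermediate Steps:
n(T, U) = 3*T
J(g) = -g²/4
((-24736 + n(48, 136))/(-14635 + (70 - 33)*9))*J(2) = ((-24736 + 3*48)/(-14635 + (70 - 33)*9))*(-¼*2²) = ((-24736 + 144)/(-14635 + 37*9))*(-¼*4) = -24592/(-14635 + 333)*(-1) = -24592/(-14302)*(-1) = -24592*(-1/14302)*(-1) = (12296/7151)*(-1) = -12296/7151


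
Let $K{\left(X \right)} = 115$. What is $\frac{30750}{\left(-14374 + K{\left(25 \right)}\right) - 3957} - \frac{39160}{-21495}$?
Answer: $\frac{193953}{1450196} \approx 0.13374$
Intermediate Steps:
$\frac{30750}{\left(-14374 + K{\left(25 \right)}\right) - 3957} - \frac{39160}{-21495} = \frac{30750}{\left(-14374 + 115\right) - 3957} - \frac{39160}{-21495} = \frac{30750}{-14259 - 3957} - - \frac{7832}{4299} = \frac{30750}{-18216} + \frac{7832}{4299} = 30750 \left(- \frac{1}{18216}\right) + \frac{7832}{4299} = - \frac{5125}{3036} + \frac{7832}{4299} = \frac{193953}{1450196}$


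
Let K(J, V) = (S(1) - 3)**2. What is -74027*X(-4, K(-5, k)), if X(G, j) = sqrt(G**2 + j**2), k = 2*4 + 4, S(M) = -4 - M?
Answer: -296108*sqrt(257) ≈ -4.7470e+6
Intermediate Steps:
k = 12 (k = 8 + 4 = 12)
K(J, V) = 64 (K(J, V) = ((-4 - 1*1) - 3)**2 = ((-4 - 1) - 3)**2 = (-5 - 3)**2 = (-8)**2 = 64)
-74027*X(-4, K(-5, k)) = -74027*sqrt((-4)**2 + 64**2) = -74027*sqrt(16 + 4096) = -296108*sqrt(257)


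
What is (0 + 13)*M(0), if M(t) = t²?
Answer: 0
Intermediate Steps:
(0 + 13)*M(0) = (0 + 13)*0² = 13*0 = 0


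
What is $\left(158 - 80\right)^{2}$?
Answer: $6084$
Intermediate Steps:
$\left(158 - 80\right)^{2} = 78^{2} = 6084$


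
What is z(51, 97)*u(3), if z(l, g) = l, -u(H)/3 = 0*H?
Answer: 0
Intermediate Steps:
u(H) = 0 (u(H) = -0*H = -3*0 = 0)
z(51, 97)*u(3) = 51*0 = 0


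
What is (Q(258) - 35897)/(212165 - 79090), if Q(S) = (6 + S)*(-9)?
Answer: -38273/133075 ≈ -0.28760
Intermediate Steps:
Q(S) = -54 - 9*S
(Q(258) - 35897)/(212165 - 79090) = ((-54 - 9*258) - 35897)/(212165 - 79090) = ((-54 - 2322) - 35897)/133075 = (-2376 - 35897)*(1/133075) = -38273*1/133075 = -38273/133075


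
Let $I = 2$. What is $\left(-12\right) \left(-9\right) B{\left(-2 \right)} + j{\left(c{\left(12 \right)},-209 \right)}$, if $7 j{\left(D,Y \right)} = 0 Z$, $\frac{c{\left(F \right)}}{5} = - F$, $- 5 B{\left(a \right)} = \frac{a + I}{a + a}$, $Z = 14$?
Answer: $0$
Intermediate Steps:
$B{\left(a \right)} = - \frac{2 + a}{10 a}$ ($B{\left(a \right)} = - \frac{\left(a + 2\right) \frac{1}{a + a}}{5} = - \frac{\left(2 + a\right) \frac{1}{2 a}}{5} = - \frac{\frac{1}{2} \frac{1}{a} \left(2 + a\right)}{5} = - \frac{2 + a}{10 a}$)
$c{\left(F \right)} = - 5 F$ ($c{\left(F \right)} = 5 \left(- F\right) = - 5 F$)
$j{\left(D,Y \right)} = 0$ ($j{\left(D,Y \right)} = \frac{0 \cdot 14}{7} = \frac{1}{7} \cdot 0 = 0$)
$\left(-12\right) \left(-9\right) B{\left(-2 \right)} + j{\left(c{\left(12 \right)},-209 \right)} = \left(-12\right) \left(-9\right) \frac{-2 - -2}{10 \left(-2\right)} + 0 = 108 \cdot \frac{1}{10} \left(- \frac{1}{2}\right) \left(-2 + 2\right) + 0 = 108 \cdot \frac{1}{10} \left(- \frac{1}{2}\right) 0 + 0 = 108 \cdot 0 + 0 = 0 + 0 = 0$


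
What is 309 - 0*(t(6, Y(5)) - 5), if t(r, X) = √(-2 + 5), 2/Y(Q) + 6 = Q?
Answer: 309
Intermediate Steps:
Y(Q) = 2/(-6 + Q)
t(r, X) = √3
309 - 0*(t(6, Y(5)) - 5) = 309 - 0*(√3 - 5) = 309 - 0*(-5 + √3) = 309 - 1*0 = 309 + 0 = 309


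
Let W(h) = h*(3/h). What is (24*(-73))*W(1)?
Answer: -5256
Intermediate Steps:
W(h) = 3
(24*(-73))*W(1) = (24*(-73))*3 = -1752*3 = -5256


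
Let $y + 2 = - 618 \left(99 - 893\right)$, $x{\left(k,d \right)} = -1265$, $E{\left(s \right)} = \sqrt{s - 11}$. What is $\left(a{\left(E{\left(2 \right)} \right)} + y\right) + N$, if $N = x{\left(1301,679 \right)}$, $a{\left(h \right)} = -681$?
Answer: $488744$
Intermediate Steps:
$E{\left(s \right)} = \sqrt{-11 + s}$
$N = -1265$
$y = 490690$ ($y = -2 - 618 \left(99 - 893\right) = -2 - -490692 = -2 + 490692 = 490690$)
$\left(a{\left(E{\left(2 \right)} \right)} + y\right) + N = \left(-681 + 490690\right) - 1265 = 490009 - 1265 = 488744$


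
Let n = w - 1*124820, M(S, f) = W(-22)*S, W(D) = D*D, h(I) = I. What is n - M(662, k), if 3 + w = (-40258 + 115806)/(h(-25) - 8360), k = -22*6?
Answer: -3733337483/8385 ≈ -4.4524e+5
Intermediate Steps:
k = -132
w = -100703/8385 (w = -3 + (-40258 + 115806)/(-25 - 8360) = -3 + 75548/(-8385) = -3 + 75548*(-1/8385) = -3 - 75548/8385 = -100703/8385 ≈ -12.010)
W(D) = D²
M(S, f) = 484*S (M(S, f) = (-22)²*S = 484*S)
n = -1046716403/8385 (n = -100703/8385 - 1*124820 = -100703/8385 - 124820 = -1046716403/8385 ≈ -1.2483e+5)
n - M(662, k) = -1046716403/8385 - 484*662 = -1046716403/8385 - 1*320408 = -1046716403/8385 - 320408 = -3733337483/8385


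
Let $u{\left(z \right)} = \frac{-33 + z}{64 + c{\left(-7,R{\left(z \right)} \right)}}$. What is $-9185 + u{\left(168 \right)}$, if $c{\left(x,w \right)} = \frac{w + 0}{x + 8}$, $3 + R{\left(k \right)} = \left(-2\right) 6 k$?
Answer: $- \frac{3591362}{391} \approx -9185.1$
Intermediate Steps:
$R{\left(k \right)} = -3 - 12 k$ ($R{\left(k \right)} = -3 + \left(-2\right) 6 k = -3 - 12 k$)
$c{\left(x,w \right)} = \frac{w}{8 + x}$
$u{\left(z \right)} = \frac{-33 + z}{61 - 12 z}$ ($u{\left(z \right)} = \frac{-33 + z}{64 + \frac{-3 - 12 z}{8 - 7}} = \frac{-33 + z}{64 + \frac{-3 - 12 z}{1}} = \frac{-33 + z}{64 + \left(-3 - 12 z\right) 1} = \frac{-33 + z}{64 - \left(3 + 12 z\right)} = \frac{-33 + z}{61 - 12 z}$)
$-9185 + u{\left(168 \right)} = -9185 + \frac{33 - 168}{-61 + 12 \cdot 168} = -9185 + \frac{33 - 168}{-61 + 2016} = -9185 + \frac{1}{1955} \left(-135\right) = -9185 - \frac{27}{391} = - \frac{3591362}{391}$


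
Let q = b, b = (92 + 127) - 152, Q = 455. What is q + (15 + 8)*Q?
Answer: 10532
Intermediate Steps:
b = 67 (b = 219 - 152 = 67)
q = 67
q + (15 + 8)*Q = 67 + (15 + 8)*455 = 67 + 23*455 = 67 + 10465 = 10532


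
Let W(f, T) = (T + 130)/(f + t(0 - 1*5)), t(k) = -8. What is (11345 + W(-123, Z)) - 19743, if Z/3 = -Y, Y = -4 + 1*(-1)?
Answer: -1100283/131 ≈ -8399.1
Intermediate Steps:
Y = -5 (Y = -4 - 1 = -5)
Z = 15 (Z = 3*(-1*(-5)) = 3*5 = 15)
W(f, T) = (130 + T)/(-8 + f) (W(f, T) = (T + 130)/(f - 8) = (130 + T)/(-8 + f))
(11345 + W(-123, Z)) - 19743 = (11345 + (130 + 15)/(-8 - 123)) - 19743 = (11345 + 145/(-131)) - 19743 = (11345 - 1/131*145) - 19743 = (11345 - 145/131) - 19743 = 1486050/131 - 19743 = -1100283/131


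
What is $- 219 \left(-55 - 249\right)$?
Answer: $66576$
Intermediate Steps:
$- 219 \left(-55 - 249\right) = \left(-219\right) \left(-304\right) = 66576$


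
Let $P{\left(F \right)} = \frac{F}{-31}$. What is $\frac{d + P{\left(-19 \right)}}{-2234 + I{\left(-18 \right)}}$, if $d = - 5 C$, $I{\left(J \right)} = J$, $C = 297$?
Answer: $\frac{11504}{17453} \approx 0.65914$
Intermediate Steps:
$P{\left(F \right)} = - \frac{F}{31}$ ($P{\left(F \right)} = F \left(- \frac{1}{31}\right) = - \frac{F}{31}$)
$d = -1485$ ($d = \left(-5\right) 297 = -1485$)
$\frac{d + P{\left(-19 \right)}}{-2234 + I{\left(-18 \right)}} = \frac{-1485 - - \frac{19}{31}}{-2234 - 18} = \frac{-1485 + \frac{19}{31}}{-2252} = \left(- \frac{46016}{31}\right) \left(- \frac{1}{2252}\right) = \frac{11504}{17453}$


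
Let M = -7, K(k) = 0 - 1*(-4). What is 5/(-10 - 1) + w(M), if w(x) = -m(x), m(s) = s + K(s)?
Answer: 28/11 ≈ 2.5455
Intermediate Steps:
K(k) = 4 (K(k) = 0 + 4 = 4)
m(s) = 4 + s (m(s) = s + 4 = 4 + s)
w(x) = -4 - x (w(x) = -(4 + x) = -4 - x)
5/(-10 - 1) + w(M) = 5/(-10 - 1) + (-4 - 1*(-7)) = 5/(-11) + (-4 + 7) = -1/11*5 + 3 = -5/11 + 3 = 28/11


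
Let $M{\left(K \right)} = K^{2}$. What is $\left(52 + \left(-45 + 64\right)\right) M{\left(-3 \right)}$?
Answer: $639$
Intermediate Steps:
$\left(52 + \left(-45 + 64\right)\right) M{\left(-3 \right)} = \left(52 + \left(-45 + 64\right)\right) \left(-3\right)^{2} = \left(52 + 19\right) 9 = 71 \cdot 9 = 639$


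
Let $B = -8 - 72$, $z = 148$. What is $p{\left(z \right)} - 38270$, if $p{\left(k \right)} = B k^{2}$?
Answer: $-1790590$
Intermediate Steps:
$B = -80$ ($B = -8 - 72 = -80$)
$p{\left(k \right)} = - 80 k^{2}$
$p{\left(z \right)} - 38270 = - 80 \cdot 148^{2} - 38270 = \left(-80\right) 21904 - 38270 = -1752320 - 38270 = -1790590$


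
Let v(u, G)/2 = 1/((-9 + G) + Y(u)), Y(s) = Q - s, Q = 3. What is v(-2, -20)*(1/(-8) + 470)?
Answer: -1253/32 ≈ -39.156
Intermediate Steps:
Y(s) = 3 - s
v(u, G) = 2/(-6 + G - u) (v(u, G) = 2/((-9 + G) + (3 - u)) = 2/(-6 + G - u))
v(-2, -20)*(1/(-8) + 470) = (-2/(6 - 2 - 1*(-20)))*(1/(-8) + 470) = (-2/(6 - 2 + 20))*(-⅛ + 470) = -2/24*(3759/8) = -2*1/24*(3759/8) = -1/12*3759/8 = -1253/32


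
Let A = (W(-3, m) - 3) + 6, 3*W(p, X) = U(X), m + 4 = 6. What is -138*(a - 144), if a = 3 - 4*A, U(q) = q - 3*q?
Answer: 20378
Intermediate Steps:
U(q) = -2*q
m = 2 (m = -4 + 6 = 2)
W(p, X) = -2*X/3 (W(p, X) = (-2*X)/3 = -2*X/3)
A = 5/3 (A = (-⅔*2 - 3) + 6 = (-4/3 - 3) + 6 = -13/3 + 6 = 5/3 ≈ 1.6667)
a = -11/3 (a = 3 - 4*5/3 = 3 - 20/3 = -11/3 ≈ -3.6667)
-138*(a - 144) = -138*(-11/3 - 144) = -138*(-443/3) = 20378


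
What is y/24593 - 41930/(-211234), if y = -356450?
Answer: -37131587405/2597438881 ≈ -14.295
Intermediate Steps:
y/24593 - 41930/(-211234) = -356450/24593 - 41930/(-211234) = -356450*1/24593 - 41930*(-1/211234) = -356450/24593 + 20965/105617 = -37131587405/2597438881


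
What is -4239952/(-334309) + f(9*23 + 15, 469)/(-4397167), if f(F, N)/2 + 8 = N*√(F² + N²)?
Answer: 18643782364928/1470012502603 - 938*√269245/4397167 ≈ 12.572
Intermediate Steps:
f(F, N) = -16 + 2*N*√(F² + N²) (f(F, N) = -16 + 2*(N*√(F² + N²)) = -16 + 2*N*√(F² + N²))
-4239952/(-334309) + f(9*23 + 15, 469)/(-4397167) = -4239952/(-334309) + (-16 + 2*469*√((9*23 + 15)² + 469²))/(-4397167) = -4239952*(-1/334309) + (-16 + 2*469*√((207 + 15)² + 219961))*(-1/4397167) = 4239952/334309 + (-16 + 2*469*√(222² + 219961))*(-1/4397167) = 4239952/334309 + (-16 + 2*469*√(49284 + 219961))*(-1/4397167) = 4239952/334309 + (-16 + 2*469*√269245)*(-1/4397167) = 4239952/334309 + (-16 + 938*√269245)*(-1/4397167) = 4239952/334309 + (16/4397167 - 938*√269245/4397167) = 18643782364928/1470012502603 - 938*√269245/4397167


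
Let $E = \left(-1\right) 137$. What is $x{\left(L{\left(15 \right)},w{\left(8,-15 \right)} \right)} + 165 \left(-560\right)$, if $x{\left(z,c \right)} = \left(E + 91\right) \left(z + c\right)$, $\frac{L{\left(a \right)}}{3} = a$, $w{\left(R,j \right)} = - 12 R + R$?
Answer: $-90422$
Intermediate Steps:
$w{\left(R,j \right)} = - 11 R$
$L{\left(a \right)} = 3 a$
$E = -137$
$x{\left(z,c \right)} = - 46 c - 46 z$ ($x{\left(z,c \right)} = \left(-137 + 91\right) \left(z + c\right) = - 46 \left(c + z\right) = - 46 c - 46 z$)
$x{\left(L{\left(15 \right)},w{\left(8,-15 \right)} \right)} + 165 \left(-560\right) = \left(- 46 \left(\left(-11\right) 8\right) - 46 \cdot 3 \cdot 15\right) + 165 \left(-560\right) = \left(\left(-46\right) \left(-88\right) - 2070\right) - 92400 = \left(4048 - 2070\right) - 92400 = 1978 - 92400 = -90422$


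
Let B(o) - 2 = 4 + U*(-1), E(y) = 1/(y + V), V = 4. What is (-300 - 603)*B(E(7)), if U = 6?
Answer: 0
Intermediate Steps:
E(y) = 1/(4 + y) (E(y) = 1/(y + 4) = 1/(4 + y))
B(o) = 0 (B(o) = 2 + (4 + 6*(-1)) = 2 + (4 - 6) = 2 - 2 = 0)
(-300 - 603)*B(E(7)) = (-300 - 603)*0 = -903*0 = 0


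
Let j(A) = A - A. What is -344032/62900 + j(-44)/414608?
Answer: -86008/15725 ≈ -5.4695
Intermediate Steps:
j(A) = 0
-344032/62900 + j(-44)/414608 = -344032/62900 + 0/414608 = -344032*1/62900 + 0*(1/414608) = -86008/15725 + 0 = -86008/15725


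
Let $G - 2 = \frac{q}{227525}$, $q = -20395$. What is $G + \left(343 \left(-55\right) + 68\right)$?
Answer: $- \frac{855270554}{45505} \approx -18795.0$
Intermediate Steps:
$G = \frac{86931}{45505}$ ($G = 2 - \frac{20395}{227525} = 2 - \frac{4079}{45505} = \frac{86931}{45505} \approx 1.9104$)
$G + \left(343 \left(-55\right) + 68\right) = \frac{86931}{45505} + \left(343 \left(-55\right) + 68\right) = \frac{86931}{45505} + \left(-18865 + 68\right) = \frac{86931}{45505} - 18797 = - \frac{855270554}{45505}$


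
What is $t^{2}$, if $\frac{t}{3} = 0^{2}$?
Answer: $0$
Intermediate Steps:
$t = 0$ ($t = 3 \cdot 0^{2} = 3 \cdot 0 = 0$)
$t^{2} = 0^{2} = 0$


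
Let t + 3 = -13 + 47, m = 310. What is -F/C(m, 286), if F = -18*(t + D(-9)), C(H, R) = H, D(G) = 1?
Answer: 288/155 ≈ 1.8581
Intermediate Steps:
t = 31 (t = -3 + (-13 + 47) = -3 + 34 = 31)
F = -576 (F = -18*(31 + 1) = -18*32 = -576)
-F/C(m, 286) = -(-576)/310 = -1*(-288/155) = 288/155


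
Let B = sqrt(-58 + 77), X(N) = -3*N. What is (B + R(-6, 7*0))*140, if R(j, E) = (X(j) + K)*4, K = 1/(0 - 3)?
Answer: 29680/3 + 140*sqrt(19) ≈ 10504.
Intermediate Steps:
K = -1/3 (K = 1/(-3) = -1/3 ≈ -0.33333)
R(j, E) = -4/3 - 12*j (R(j, E) = (-3*j - 1/3)*4 = (-1/3 - 3*j)*4 = -4/3 - 12*j)
B = sqrt(19) ≈ 4.3589
(B + R(-6, 7*0))*140 = (sqrt(19) + (-4/3 - 12*(-6)))*140 = (sqrt(19) + (-4/3 + 72))*140 = (sqrt(19) + 212/3)*140 = (212/3 + sqrt(19))*140 = 29680/3 + 140*sqrt(19)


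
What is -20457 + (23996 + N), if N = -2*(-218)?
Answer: 3975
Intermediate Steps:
N = 436
-20457 + (23996 + N) = -20457 + (23996 + 436) = -20457 + 24432 = 3975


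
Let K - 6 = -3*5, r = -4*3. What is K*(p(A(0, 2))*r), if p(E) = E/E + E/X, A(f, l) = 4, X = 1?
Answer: 540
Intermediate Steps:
p(E) = 1 + E (p(E) = E/E + E/1 = 1 + E*1 = 1 + E)
r = -12
K = -9 (K = 6 - 3*5 = 6 - 15 = -9)
K*(p(A(0, 2))*r) = -9*(1 + 4)*(-12) = -45*(-12) = -9*(-60) = 540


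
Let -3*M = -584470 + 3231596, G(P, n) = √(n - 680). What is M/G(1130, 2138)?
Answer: -1323563*√2/81 ≈ -23109.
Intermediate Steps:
G(P, n) = √(-680 + n)
M = -2647126/3 (M = -(-584470 + 3231596)/3 = -⅓*2647126 = -2647126/3 ≈ -8.8238e+5)
M/G(1130, 2138) = -2647126/(3*√(-680 + 2138)) = -2647126*√2/54/3 = -1323563*√2/81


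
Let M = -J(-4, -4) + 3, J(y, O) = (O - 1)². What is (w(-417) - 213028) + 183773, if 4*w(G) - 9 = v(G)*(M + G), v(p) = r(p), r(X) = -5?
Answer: -28704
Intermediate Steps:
J(y, O) = (-1 + O)²
v(p) = -5
M = -22 (M = -(-1 - 4)² + 3 = -1*(-5)² + 3 = -1*25 + 3 = -25 + 3 = -22)
w(G) = 119/4 - 5*G/4 (w(G) = 9/4 + (-5*(-22 + G))/4 = 9/4 + (110 - 5*G)/4 = 9/4 + (55/2 - 5*G/4) = 119/4 - 5*G/4)
(w(-417) - 213028) + 183773 = ((119/4 - 5/4*(-417)) - 213028) + 183773 = ((119/4 + 2085/4) - 213028) + 183773 = (551 - 213028) + 183773 = -212477 + 183773 = -28704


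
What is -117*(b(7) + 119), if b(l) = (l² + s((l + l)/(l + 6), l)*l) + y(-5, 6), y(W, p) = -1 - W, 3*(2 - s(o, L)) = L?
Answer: -19851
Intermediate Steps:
s(o, L) = 2 - L/3
b(l) = 4 + l² + l*(2 - l/3) (b(l) = (l² + (2 - l/3)*l) + (-1 - 1*(-5)) = (l² + l*(2 - l/3)) + (-1 + 5) = (l² + l*(2 - l/3)) + 4 = 4 + l² + l*(2 - l/3))
-117*(b(7) + 119) = -117*((4 + 2*7 + (⅔)*7²) + 119) = -117*((4 + 14 + (⅔)*49) + 119) = -117*((4 + 14 + 98/3) + 119) = -117*(152/3 + 119) = -117*509/3 = -19851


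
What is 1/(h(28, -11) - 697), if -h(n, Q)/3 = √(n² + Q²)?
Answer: -697/477664 + 3*√905/477664 ≈ -0.0012702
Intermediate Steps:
h(n, Q) = -3*√(Q² + n²) (h(n, Q) = -3*√(n² + Q²) = -3*√(Q² + n²))
1/(h(28, -11) - 697) = 1/(-3*√((-11)² + 28²) - 697) = 1/(-3*√(121 + 784) - 697) = 1/(-3*√905 - 697) = 1/(-697 - 3*√905)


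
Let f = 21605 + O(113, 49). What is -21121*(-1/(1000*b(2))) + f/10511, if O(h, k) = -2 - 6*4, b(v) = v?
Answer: 265160831/21022000 ≈ 12.613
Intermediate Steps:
O(h, k) = -26 (O(h, k) = -2 - 24 = -26)
f = 21579 (f = 21605 - 26 = 21579)
-21121*(-1/(1000*b(2))) + f/10511 = -21121/((-1000*2)) + 21579/10511 = -21121/(-2000) + 21579*(1/10511) = -21121*(-1/2000) + 21579/10511 = 21121/2000 + 21579/10511 = 265160831/21022000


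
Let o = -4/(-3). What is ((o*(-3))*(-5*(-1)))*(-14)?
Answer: 280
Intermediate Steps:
o = 4/3 (o = -4*(-⅓) = 4/3 ≈ 1.3333)
((o*(-3))*(-5*(-1)))*(-14) = (((4/3)*(-3))*(-5*(-1)))*(-14) = -4*5*(-14) = -20*(-14) = 280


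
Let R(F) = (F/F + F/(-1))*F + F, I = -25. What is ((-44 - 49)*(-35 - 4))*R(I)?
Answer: -2448225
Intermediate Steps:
R(F) = F + F*(1 - F) (R(F) = (1 + F*(-1))*F + F = (1 - F)*F + F = F*(1 - F) + F = F + F*(1 - F))
((-44 - 49)*(-35 - 4))*R(I) = ((-44 - 49)*(-35 - 4))*(-25*(2 - 1*(-25))) = (-93*(-39))*(-25*(2 + 25)) = 3627*(-25*27) = 3627*(-675) = -2448225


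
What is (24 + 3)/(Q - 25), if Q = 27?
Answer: 27/2 ≈ 13.500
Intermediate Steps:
(24 + 3)/(Q - 25) = (24 + 3)/(27 - 25) = 27/2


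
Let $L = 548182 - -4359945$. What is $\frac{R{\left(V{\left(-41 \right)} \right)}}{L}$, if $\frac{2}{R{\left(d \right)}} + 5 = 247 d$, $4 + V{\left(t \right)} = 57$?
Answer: $\frac{1}{32113874961} \approx 3.1139 \cdot 10^{-11}$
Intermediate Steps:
$V{\left(t \right)} = 53$ ($V{\left(t \right)} = -4 + 57 = 53$)
$R{\left(d \right)} = \frac{2}{-5 + 247 d}$
$L = 4908127$ ($L = 548182 + 4359945 = 4908127$)
$\frac{R{\left(V{\left(-41 \right)} \right)}}{L} = \frac{2 \frac{1}{-5 + 247 \cdot 53}}{4908127} = \frac{2}{-5 + 13091} \cdot \frac{1}{4908127} = \frac{2}{13086} \cdot \frac{1}{4908127} = 2 \cdot \frac{1}{13086} \cdot \frac{1}{4908127} = \frac{1}{6543} \cdot \frac{1}{4908127} = \frac{1}{32113874961}$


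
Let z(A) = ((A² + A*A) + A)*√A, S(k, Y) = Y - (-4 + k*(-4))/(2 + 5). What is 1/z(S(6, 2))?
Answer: √6/468 ≈ 0.0052340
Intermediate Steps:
S(k, Y) = 4/7 + Y + 4*k/7 (S(k, Y) = Y - (-4 - 4*k)/7 = Y - (-4/7 - 4*k/7) = Y + (4/7 + 4*k/7) = 4/7 + Y + 4*k/7)
z(A) = √A*(A + 2*A²) (z(A) = ((A² + A²) + A)*√A = (2*A² + A)*√A = (A + 2*A²)*√A = √A*(A + 2*A²))
1/z(S(6, 2)) = 1/((4/7 + 2 + (4/7)*6)^(3/2)*(1 + 2*(4/7 + 2 + (4/7)*6))) = 1/((4/7 + 2 + 24/7)^(3/2)*(1 + 2*(4/7 + 2 + 24/7))) = 1/(6^(3/2)*(1 + 2*6)) = 1/((6*√6)*(1 + 12)) = 1/((6*√6)*13) = 1/(78*√6) = √6/468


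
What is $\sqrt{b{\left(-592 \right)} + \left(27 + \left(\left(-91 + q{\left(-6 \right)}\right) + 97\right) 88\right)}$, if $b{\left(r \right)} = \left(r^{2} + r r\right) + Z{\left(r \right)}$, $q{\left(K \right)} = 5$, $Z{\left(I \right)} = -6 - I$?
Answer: $\sqrt{702509} \approx 838.16$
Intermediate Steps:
$b{\left(r \right)} = -6 - r + 2 r^{2}$ ($b{\left(r \right)} = \left(r^{2} + r r\right) - \left(6 + r\right) = \left(r^{2} + r^{2}\right) - \left(6 + r\right) = 2 r^{2} - \left(6 + r\right) = -6 - r + 2 r^{2}$)
$\sqrt{b{\left(-592 \right)} + \left(27 + \left(\left(-91 + q{\left(-6 \right)}\right) + 97\right) 88\right)} = \sqrt{\left(-6 - -592 + 2 \left(-592\right)^{2}\right) + \left(27 + \left(\left(-91 + 5\right) + 97\right) 88\right)} = \sqrt{\left(-6 + 592 + 2 \cdot 350464\right) + \left(27 + \left(-86 + 97\right) 88\right)} = \sqrt{\left(-6 + 592 + 700928\right) + \left(27 + 11 \cdot 88\right)} = \sqrt{701514 + \left(27 + 968\right)} = \sqrt{701514 + 995} = \sqrt{702509}$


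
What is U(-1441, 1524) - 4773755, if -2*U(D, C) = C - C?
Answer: -4773755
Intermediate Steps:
U(D, C) = 0 (U(D, C) = -(C - C)/2 = -½*0 = 0)
U(-1441, 1524) - 4773755 = 0 - 4773755 = -4773755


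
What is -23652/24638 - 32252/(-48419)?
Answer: -175290706/596473661 ≈ -0.29388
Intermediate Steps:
-23652/24638 - 32252/(-48419) = -23652*1/24638 - 32252*(-1/48419) = -11826/12319 + 32252/48419 = -175290706/596473661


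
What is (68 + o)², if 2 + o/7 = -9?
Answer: 81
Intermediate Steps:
o = -77 (o = -14 + 7*(-9) = -14 - 63 = -77)
(68 + o)² = (68 - 77)² = (-9)² = 81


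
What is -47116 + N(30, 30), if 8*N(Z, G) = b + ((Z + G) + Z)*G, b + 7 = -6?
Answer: -374241/8 ≈ -46780.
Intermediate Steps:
b = -13 (b = -7 - 6 = -13)
N(Z, G) = -13/8 + G*(G + 2*Z)/8 (N(Z, G) = (-13 + ((Z + G) + Z)*G)/8 = (-13 + ((G + Z) + Z)*G)/8 = (-13 + (G + 2*Z)*G)/8 = (-13 + G*(G + 2*Z))/8 = -13/8 + G*(G + 2*Z)/8)
-47116 + N(30, 30) = -47116 + (-13/8 + (⅛)*30² + (¼)*30*30) = -47116 + (-13/8 + (⅛)*900 + 225) = -47116 + (-13/8 + 225/2 + 225) = -47116 + 2687/8 = -374241/8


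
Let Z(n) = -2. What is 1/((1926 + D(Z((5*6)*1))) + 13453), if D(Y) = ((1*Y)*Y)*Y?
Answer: 1/15371 ≈ 6.5058e-5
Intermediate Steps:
D(Y) = Y³ (D(Y) = (Y*Y)*Y = Y²*Y = Y³)
1/((1926 + D(Z((5*6)*1))) + 13453) = 1/((1926 + (-2)³) + 13453) = 1/((1926 - 8) + 13453) = 1/(1918 + 13453) = 1/15371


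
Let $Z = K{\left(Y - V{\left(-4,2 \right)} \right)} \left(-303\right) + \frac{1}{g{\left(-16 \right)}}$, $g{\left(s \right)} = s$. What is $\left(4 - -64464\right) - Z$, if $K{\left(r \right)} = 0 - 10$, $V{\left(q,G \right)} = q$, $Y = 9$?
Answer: $\frac{983009}{16} \approx 61438.0$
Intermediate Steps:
$K{\left(r \right)} = -10$ ($K{\left(r \right)} = 0 - 10 = -10$)
$Z = \frac{48479}{16}$ ($Z = \left(-10\right) \left(-303\right) + \frac{1}{-16} = 3030 - \frac{1}{16} = \frac{48479}{16} \approx 3029.9$)
$\left(4 - -64464\right) - Z = \left(4 - -64464\right) - \frac{48479}{16} = \left(4 + 64464\right) - \frac{48479}{16} = 64468 - \frac{48479}{16} = \frac{983009}{16}$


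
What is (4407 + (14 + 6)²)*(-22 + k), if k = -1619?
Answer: -7888287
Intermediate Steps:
(4407 + (14 + 6)²)*(-22 + k) = (4407 + (14 + 6)²)*(-22 - 1619) = (4407 + 20²)*(-1641) = (4407 + 400)*(-1641) = 4807*(-1641) = -7888287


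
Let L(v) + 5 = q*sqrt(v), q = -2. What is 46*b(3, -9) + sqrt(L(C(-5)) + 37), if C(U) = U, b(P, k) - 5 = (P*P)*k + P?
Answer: -3358 + sqrt(32 - 2*I*sqrt(5)) ≈ -3352.3 - 0.39433*I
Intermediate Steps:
b(P, k) = 5 + P + k*P**2 (b(P, k) = 5 + ((P*P)*k + P) = 5 + (P**2*k + P) = 5 + (k*P**2 + P) = 5 + (P + k*P**2) = 5 + P + k*P**2)
L(v) = -5 - 2*sqrt(v)
46*b(3, -9) + sqrt(L(C(-5)) + 37) = 46*(5 + 3 - 9*3**2) + sqrt((-5 - 2*I*sqrt(5)) + 37) = 46*(5 + 3 - 9*9) + sqrt((-5 - 2*I*sqrt(5)) + 37) = 46*(5 + 3 - 81) + sqrt((-5 - 2*I*sqrt(5)) + 37) = 46*(-73) + sqrt(32 - 2*I*sqrt(5)) = -3358 + sqrt(32 - 2*I*sqrt(5))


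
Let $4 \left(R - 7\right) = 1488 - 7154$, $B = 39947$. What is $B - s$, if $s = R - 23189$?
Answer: $\frac{129091}{2} \approx 64546.0$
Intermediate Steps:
$R = - \frac{2819}{2}$ ($R = 7 + \frac{1488 - 7154}{4} = 7 + \frac{1}{4} \left(-5666\right) = 7 - \frac{2833}{2} = - \frac{2819}{2} \approx -1409.5$)
$s = - \frac{49197}{2}$ ($s = - \frac{2819}{2} - 23189 = - \frac{49197}{2} \approx -24599.0$)
$B - s = 39947 - - \frac{49197}{2} = 39947 + \frac{49197}{2} = \frac{129091}{2}$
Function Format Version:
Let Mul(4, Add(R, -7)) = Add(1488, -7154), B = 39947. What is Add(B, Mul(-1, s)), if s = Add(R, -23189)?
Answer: Rational(129091, 2) ≈ 64546.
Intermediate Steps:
R = Rational(-2819, 2) (R = Add(7, Mul(Rational(1, 4), Add(1488, -7154))) = Add(7, Mul(Rational(1, 4), -5666)) = Add(7, Rational(-2833, 2)) = Rational(-2819, 2) ≈ -1409.5)
s = Rational(-49197, 2) (s = Add(Rational(-2819, 2), -23189) = Rational(-49197, 2) ≈ -24599.)
Add(B, Mul(-1, s)) = Add(39947, Mul(-1, Rational(-49197, 2))) = Add(39947, Rational(49197, 2)) = Rational(129091, 2)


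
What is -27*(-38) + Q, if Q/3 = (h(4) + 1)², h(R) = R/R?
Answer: 1038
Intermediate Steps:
h(R) = 1
Q = 12 (Q = 3*(1 + 1)² = 3*2² = 3*4 = 12)
-27*(-38) + Q = -27*(-38) + 12 = 1026 + 12 = 1038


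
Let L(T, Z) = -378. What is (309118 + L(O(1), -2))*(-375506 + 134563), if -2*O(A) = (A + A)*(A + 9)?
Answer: -74388741820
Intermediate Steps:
O(A) = -A*(9 + A) (O(A) = -(A + A)*(A + 9)/2 = -2*A*(9 + A)/2 = -A*(9 + A))
(309118 + L(O(1), -2))*(-375506 + 134563) = (309118 - 378)*(-375506 + 134563) = 308740*(-240943) = -74388741820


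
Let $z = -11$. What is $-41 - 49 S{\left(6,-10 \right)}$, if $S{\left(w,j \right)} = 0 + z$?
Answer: $498$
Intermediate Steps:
$S{\left(w,j \right)} = -11$ ($S{\left(w,j \right)} = 0 - 11 = -11$)
$-41 - 49 S{\left(6,-10 \right)} = -41 - -539 = -41 + 539 = 498$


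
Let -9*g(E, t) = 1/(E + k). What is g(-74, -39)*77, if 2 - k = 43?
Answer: 77/1035 ≈ 0.074396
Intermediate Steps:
k = -41 (k = 2 - 1*43 = 2 - 43 = -41)
g(E, t) = -1/(9*(-41 + E)) (g(E, t) = -1/(9*(E - 41)) = -1/(9*(-41 + E)))
g(-74, -39)*77 = -1/(-369 + 9*(-74))*77 = -1/(-369 - 666)*77 = -1/(-1035)*77 = -1*(-1/1035)*77 = (1/1035)*77 = 77/1035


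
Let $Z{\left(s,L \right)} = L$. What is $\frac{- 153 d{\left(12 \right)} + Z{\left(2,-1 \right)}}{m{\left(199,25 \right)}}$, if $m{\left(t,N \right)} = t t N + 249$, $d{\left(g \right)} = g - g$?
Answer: $- \frac{1}{990274} \approx -1.0098 \cdot 10^{-6}$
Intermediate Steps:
$d{\left(g \right)} = 0$
$m{\left(t,N \right)} = 249 + N t^{2}$ ($m{\left(t,N \right)} = t^{2} N + 249 = N t^{2} + 249 = 249 + N t^{2}$)
$\frac{- 153 d{\left(12 \right)} + Z{\left(2,-1 \right)}}{m{\left(199,25 \right)}} = \frac{\left(-153\right) 0 - 1}{249 + 25 \cdot 199^{2}} = \frac{0 - 1}{249 + 25 \cdot 39601} = - \frac{1}{249 + 990025} = - \frac{1}{990274}$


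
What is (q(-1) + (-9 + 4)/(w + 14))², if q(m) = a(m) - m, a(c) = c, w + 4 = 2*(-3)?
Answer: 25/16 ≈ 1.5625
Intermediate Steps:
w = -10 (w = -4 + 2*(-3) = -4 - 6 = -10)
q(m) = 0 (q(m) = m - m = 0)
(q(-1) + (-9 + 4)/(w + 14))² = (0 + (-9 + 4)/(-10 + 14))² = (0 - 5/4)² = (-5/4)² = 25/16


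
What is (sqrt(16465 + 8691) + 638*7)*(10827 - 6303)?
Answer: 20204184 + 9048*sqrt(6289) ≈ 2.0922e+7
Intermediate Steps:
(sqrt(16465 + 8691) + 638*7)*(10827 - 6303) = (sqrt(25156) + 4466)*4524 = (2*sqrt(6289) + 4466)*4524 = (4466 + 2*sqrt(6289))*4524 = 20204184 + 9048*sqrt(6289)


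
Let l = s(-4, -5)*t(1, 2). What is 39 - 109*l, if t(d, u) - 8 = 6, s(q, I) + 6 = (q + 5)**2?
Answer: 7669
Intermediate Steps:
s(q, I) = -6 + (5 + q)**2 (s(q, I) = -6 + (q + 5)**2 = -6 + (5 + q)**2)
t(d, u) = 14 (t(d, u) = 8 + 6 = 14)
l = -70 (l = (-6 + (5 - 4)**2)*14 = (-6 + 1**2)*14 = (-6 + 1)*14 = -5*14 = -70)
39 - 109*l = 39 - 109*(-70) = 39 + 7630 = 7669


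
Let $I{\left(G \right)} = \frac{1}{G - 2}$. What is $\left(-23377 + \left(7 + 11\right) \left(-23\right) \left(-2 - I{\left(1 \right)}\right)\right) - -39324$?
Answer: $16361$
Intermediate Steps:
$I{\left(G \right)} = \frac{1}{-2 + G}$
$\left(-23377 + \left(7 + 11\right) \left(-23\right) \left(-2 - I{\left(1 \right)}\right)\right) - -39324 = \left(-23377 + \left(7 + 11\right) \left(-23\right) \left(-2 - \frac{1}{-2 + 1}\right)\right) - -39324 = \left(-23377 + 18 \left(-23\right) \left(-2 - \frac{1}{-1}\right)\right) + 39324 = \left(-23377 - 414 \left(-2 - -1\right)\right) + 39324 = \left(-23377 - 414 \left(-2 + 1\right)\right) + 39324 = \left(-23377 - -414\right) + 39324 = \left(-23377 + 414\right) + 39324 = -22963 + 39324 = 16361$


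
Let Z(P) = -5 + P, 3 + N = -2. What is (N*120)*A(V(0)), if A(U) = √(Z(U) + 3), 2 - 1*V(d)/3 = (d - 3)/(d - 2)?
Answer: -300*I*√2 ≈ -424.26*I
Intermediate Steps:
V(d) = 6 - 3*(-3 + d)/(-2 + d) (V(d) = 6 - 3*(d - 3)/(d - 2) = 6 - 3*(-3 + d)/(-2 + d))
N = -5 (N = -3 - 2 = -5)
A(U) = √(-2 + U) (A(U) = √((-5 + U) + 3) = √(-2 + U))
(N*120)*A(V(0)) = (-5*120)*√(-2 + 3*(-1 + 0)/(-2 + 0)) = -600*√(-2 + 3*(-1)/(-2)) = -600*√(-2 + 3*(-½)*(-1)) = -600*√(-2 + 3/2) = -300*I*√2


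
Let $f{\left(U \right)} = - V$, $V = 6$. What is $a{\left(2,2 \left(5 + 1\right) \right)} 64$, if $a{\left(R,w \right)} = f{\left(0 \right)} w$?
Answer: $-4608$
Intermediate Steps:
$f{\left(U \right)} = -6$ ($f{\left(U \right)} = \left(-1\right) 6 = -6$)
$a{\left(R,w \right)} = - 6 w$
$a{\left(2,2 \left(5 + 1\right) \right)} 64 = - 6 \cdot 2 \left(5 + 1\right) 64 = - 6 \cdot 2 \cdot 6 \cdot 64 = \left(-6\right) 12 \cdot 64 = \left(-72\right) 64 = -4608$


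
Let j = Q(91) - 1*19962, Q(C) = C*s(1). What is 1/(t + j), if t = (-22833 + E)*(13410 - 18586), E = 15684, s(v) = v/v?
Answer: 1/36983353 ≈ 2.7039e-8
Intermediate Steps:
s(v) = 1
Q(C) = C (Q(C) = C*1 = C)
t = 37003224 (t = (-22833 + 15684)*(13410 - 18586) = -7149*(-5176) = 37003224)
j = -19871 (j = 91 - 1*19962 = 91 - 19962 = -19871)
1/(t + j) = 1/(37003224 - 19871) = 1/36983353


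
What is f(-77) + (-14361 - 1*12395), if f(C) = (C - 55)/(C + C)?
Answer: -187286/7 ≈ -26755.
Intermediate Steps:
f(C) = (-55 + C)/(2*C) (f(C) = (-55 + C)/((2*C)) = (-55 + C)*(1/(2*C)) = (-55 + C)/(2*C))
f(-77) + (-14361 - 1*12395) = (½)*(-55 - 77)/(-77) + (-14361 - 1*12395) = (½)*(-1/77)*(-132) + (-14361 - 12395) = 6/7 - 26756 = -187286/7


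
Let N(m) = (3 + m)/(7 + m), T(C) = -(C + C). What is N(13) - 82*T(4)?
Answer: 3284/5 ≈ 656.80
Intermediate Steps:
T(C) = -2*C
N(m) = (3 + m)/(7 + m)
N(13) - 82*T(4) = (3 + 13)/(7 + 13) - (-164)*4 = 16/20 - 82*(-8) = (1/20)*16 + 656 = ⅘ + 656 = 3284/5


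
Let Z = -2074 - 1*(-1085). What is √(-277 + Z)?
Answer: I*√1266 ≈ 35.581*I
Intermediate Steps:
Z = -989 (Z = -2074 + 1085 = -989)
√(-277 + Z) = √(-277 - 989) = √(-1266) = I*√1266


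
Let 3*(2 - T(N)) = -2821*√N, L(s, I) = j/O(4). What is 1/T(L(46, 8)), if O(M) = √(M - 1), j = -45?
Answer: 1/(2 + 2821*I*3^(¾)*√5/3) ≈ 8.71e-8 - 0.00020864*I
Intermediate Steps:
O(M) = √(-1 + M)
L(s, I) = -15*√3 (L(s, I) = -45/√(-1 + 4) = -45*√3/3 = -15*√3)
T(N) = 2 + 2821*√N/3 (T(N) = 2 - (-2821)*√N/3 = 2 + 2821*√N/3)
1/T(L(46, 8)) = 1/(2 + 2821*√(-15*√3)/3) = 1/(2 + 2821*(I*3^(¾)*√5)/3) = 1/(2 + 2821*I*3^(¾)*√5/3)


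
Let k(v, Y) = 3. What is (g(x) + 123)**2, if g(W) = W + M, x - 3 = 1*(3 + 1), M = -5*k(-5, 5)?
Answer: 13225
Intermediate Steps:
M = -15 (M = -5*3 = -15)
x = 7 (x = 3 + 1*(3 + 1) = 3 + 1*4 = 3 + 4 = 7)
g(W) = -15 + W (g(W) = W - 15 = -15 + W)
(g(x) + 123)**2 = ((-15 + 7) + 123)**2 = (-8 + 123)**2 = 115**2 = 13225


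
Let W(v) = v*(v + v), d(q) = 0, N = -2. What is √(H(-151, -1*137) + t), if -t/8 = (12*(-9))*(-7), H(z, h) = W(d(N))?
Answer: 12*I*√42 ≈ 77.769*I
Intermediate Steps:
W(v) = 2*v² (W(v) = v*(2*v) = 2*v²)
H(z, h) = 0 (H(z, h) = 2*0² = 2*0 = 0)
t = -6048 (t = -8*12*(-9)*(-7) = -(-864)*(-7) = -8*756 = -6048)
√(H(-151, -1*137) + t) = √(0 - 6048) = √(-6048) = 12*I*√42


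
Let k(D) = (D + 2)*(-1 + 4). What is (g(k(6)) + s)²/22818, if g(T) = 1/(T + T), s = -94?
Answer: 20349121/52572672 ≈ 0.38707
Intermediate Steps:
k(D) = 6 + 3*D (k(D) = (2 + D)*3 = 6 + 3*D)
g(T) = 1/(2*T)
(g(k(6)) + s)²/22818 = (1/(2*(6 + 3*6)) - 94)²/22818 = (1/(2*(6 + 18)) - 94)²*(1/22818) = ((½)/24 - 94)²*(1/22818) = ((½)*(1/24) - 94)²*(1/22818) = (1/48 - 94)²*(1/22818) = (-4511/48)²*(1/22818) = (20349121/2304)*(1/22818) = 20349121/52572672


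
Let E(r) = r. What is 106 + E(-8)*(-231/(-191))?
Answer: 18398/191 ≈ 96.325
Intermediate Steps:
106 + E(-8)*(-231/(-191)) = 106 - (-1848)/(-191) = 106 - (-1848)*(-1)/191 = 106 - 8*231/191 = 106 - 1848/191 = 18398/191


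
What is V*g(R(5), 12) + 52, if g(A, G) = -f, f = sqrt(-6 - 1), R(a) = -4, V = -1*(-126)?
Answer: 52 - 126*I*sqrt(7) ≈ 52.0 - 333.36*I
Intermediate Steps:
V = 126
f = I*sqrt(7) (f = sqrt(-7) = I*sqrt(7) ≈ 2.6458*I)
g(A, G) = -I*sqrt(7)
V*g(R(5), 12) + 52 = 126*(-I*sqrt(7)) + 52 = -126*I*sqrt(7) + 52 = 52 - 126*I*sqrt(7)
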